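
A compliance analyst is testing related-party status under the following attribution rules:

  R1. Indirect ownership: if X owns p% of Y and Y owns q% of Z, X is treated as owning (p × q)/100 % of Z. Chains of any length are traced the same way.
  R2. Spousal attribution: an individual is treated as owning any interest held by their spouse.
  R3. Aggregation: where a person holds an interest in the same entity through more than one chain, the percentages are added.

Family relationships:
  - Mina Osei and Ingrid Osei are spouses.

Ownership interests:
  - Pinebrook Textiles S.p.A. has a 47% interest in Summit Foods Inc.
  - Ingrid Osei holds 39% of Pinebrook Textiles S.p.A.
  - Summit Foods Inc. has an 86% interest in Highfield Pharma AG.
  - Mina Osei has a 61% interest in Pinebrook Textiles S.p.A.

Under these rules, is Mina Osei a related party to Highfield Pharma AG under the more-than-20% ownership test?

By spousal attribution (R2), Mina Osei is treated as also owning Ingrid Osei's interest in Pinebrook Textiles S.p.A, giving 61% + 39% = 100%.
Chain via Pinebrook Textiles S.p.A. → Summit Foods Inc. (R1): 100% × 47% × 86% = 40.42% of Highfield Pharma AG.
40.42% exceeds the 20% threshold, so Mina is a related party to Highfield Pharma AG.

Yes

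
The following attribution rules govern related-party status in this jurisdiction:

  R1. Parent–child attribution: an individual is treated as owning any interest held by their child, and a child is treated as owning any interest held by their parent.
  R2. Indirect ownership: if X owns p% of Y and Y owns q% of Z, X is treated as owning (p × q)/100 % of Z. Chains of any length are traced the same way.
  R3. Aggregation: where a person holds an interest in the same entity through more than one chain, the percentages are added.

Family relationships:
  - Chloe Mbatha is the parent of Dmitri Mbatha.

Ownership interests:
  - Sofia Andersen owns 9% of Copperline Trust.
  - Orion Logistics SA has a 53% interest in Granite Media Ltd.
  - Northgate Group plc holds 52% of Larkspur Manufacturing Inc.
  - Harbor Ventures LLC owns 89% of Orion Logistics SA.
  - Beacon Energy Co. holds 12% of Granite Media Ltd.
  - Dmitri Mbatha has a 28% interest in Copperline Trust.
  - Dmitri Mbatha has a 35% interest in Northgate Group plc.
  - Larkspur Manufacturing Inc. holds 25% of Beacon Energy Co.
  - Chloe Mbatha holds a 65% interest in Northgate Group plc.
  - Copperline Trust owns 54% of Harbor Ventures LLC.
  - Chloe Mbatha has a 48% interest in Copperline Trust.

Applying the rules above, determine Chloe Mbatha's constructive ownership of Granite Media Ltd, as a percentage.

20.918568%

By parent–child attribution (R1), Chloe Mbatha is treated as also owning Dmitri Mbatha's interest in Copperline Trust, giving 48% + 28% = 76%.
By parent–child attribution (R1), Chloe Mbatha is treated as also owning Dmitri Mbatha's interest in Northgate Group plc, giving 65% + 35% = 100%.
Chain via Copperline Trust → Harbor Ventures LLC → Orion Logistics SA (R2): 76% × 54% × 89% × 53% = 19.358568% of Granite Media Ltd.
Chain via Northgate Group plc → Larkspur Manufacturing Inc. → Beacon Energy Co. (R2): 100% × 52% × 25% × 12% = 1.56% of Granite Media Ltd.
Aggregating (R3): 19.358568% + 1.56% = 20.918568%.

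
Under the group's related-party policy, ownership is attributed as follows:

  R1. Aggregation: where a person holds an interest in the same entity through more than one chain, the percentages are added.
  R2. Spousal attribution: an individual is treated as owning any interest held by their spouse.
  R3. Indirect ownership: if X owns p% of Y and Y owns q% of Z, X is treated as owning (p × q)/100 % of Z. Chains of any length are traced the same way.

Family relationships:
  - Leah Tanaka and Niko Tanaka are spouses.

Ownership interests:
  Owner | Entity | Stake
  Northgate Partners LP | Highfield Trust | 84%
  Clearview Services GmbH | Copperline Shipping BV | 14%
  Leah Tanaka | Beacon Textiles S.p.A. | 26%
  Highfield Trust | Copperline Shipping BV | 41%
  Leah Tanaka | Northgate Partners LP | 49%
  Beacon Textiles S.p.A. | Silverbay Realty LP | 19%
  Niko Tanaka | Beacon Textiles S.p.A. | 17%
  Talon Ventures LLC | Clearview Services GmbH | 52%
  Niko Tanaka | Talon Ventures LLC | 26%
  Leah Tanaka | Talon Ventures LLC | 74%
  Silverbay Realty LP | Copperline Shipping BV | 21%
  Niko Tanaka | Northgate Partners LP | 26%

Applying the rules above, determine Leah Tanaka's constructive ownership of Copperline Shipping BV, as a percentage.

34.8257%

By spousal attribution (R2), Leah Tanaka is treated as also owning Niko Tanaka's interest in Talon Ventures LLC, giving 74% + 26% = 100%.
By spousal attribution (R2), Leah Tanaka is treated as also owning Niko Tanaka's interest in Northgate Partners LP, giving 49% + 26% = 75%.
By spousal attribution (R2), Leah Tanaka is treated as also owning Niko Tanaka's interest in Beacon Textiles S.p.A, giving 26% + 17% = 43%.
Chain via Talon Ventures LLC → Clearview Services GmbH (R3): 100% × 52% × 14% = 7.28% of Copperline Shipping BV.
Chain via Northgate Partners LP → Highfield Trust (R3): 75% × 84% × 41% = 25.83% of Copperline Shipping BV.
Chain via Beacon Textiles S.p.A. → Silverbay Realty LP (R3): 43% × 19% × 21% = 1.7157% of Copperline Shipping BV.
Aggregating (R1): 7.28% + 25.83% + 1.7157% = 34.8257%.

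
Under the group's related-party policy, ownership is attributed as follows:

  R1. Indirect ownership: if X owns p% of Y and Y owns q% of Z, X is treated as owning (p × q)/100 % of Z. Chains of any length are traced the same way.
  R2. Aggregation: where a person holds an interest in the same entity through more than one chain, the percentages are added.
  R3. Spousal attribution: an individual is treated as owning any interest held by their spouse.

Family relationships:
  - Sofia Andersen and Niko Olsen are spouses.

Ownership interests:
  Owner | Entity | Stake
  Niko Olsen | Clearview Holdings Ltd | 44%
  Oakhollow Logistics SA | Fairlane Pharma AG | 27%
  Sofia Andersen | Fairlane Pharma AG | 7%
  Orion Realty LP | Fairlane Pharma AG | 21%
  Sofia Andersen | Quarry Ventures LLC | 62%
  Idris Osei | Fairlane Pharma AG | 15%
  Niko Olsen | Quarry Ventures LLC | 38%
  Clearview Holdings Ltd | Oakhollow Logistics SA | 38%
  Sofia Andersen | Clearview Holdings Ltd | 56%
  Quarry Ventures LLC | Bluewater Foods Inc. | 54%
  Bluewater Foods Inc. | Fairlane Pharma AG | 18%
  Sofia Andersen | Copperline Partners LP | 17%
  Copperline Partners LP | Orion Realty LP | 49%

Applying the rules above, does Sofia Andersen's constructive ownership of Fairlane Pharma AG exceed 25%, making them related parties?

Yes

By spousal attribution (R3), Sofia Andersen is treated as also owning Niko Olsen's interest in Clearview Holdings Ltd, giving 56% + 44% = 100%.
By spousal attribution (R3), Sofia Andersen is treated as also owning Niko Olsen's interest in Quarry Ventures LLC, giving 62% + 38% = 100%.
Chain via Copperline Partners LP → Orion Realty LP (R1): 17% × 49% × 21% = 1.7493% of Fairlane Pharma AG.
Chain via Clearview Holdings Ltd → Oakhollow Logistics SA (R1): 100% × 38% × 27% = 10.26% of Fairlane Pharma AG.
Chain via Quarry Ventures LLC → Bluewater Foods Inc. (R1): 100% × 54% × 18% = 9.72% of Fairlane Pharma AG.
Direct interest in Fairlane Pharma AG: 7%.
Aggregating (R2): 1.7493% + 10.26% + 9.72% + 7% = 28.7293%.
28.7293% exceeds the 25% threshold, so Sofia is a related party to Fairlane Pharma AG.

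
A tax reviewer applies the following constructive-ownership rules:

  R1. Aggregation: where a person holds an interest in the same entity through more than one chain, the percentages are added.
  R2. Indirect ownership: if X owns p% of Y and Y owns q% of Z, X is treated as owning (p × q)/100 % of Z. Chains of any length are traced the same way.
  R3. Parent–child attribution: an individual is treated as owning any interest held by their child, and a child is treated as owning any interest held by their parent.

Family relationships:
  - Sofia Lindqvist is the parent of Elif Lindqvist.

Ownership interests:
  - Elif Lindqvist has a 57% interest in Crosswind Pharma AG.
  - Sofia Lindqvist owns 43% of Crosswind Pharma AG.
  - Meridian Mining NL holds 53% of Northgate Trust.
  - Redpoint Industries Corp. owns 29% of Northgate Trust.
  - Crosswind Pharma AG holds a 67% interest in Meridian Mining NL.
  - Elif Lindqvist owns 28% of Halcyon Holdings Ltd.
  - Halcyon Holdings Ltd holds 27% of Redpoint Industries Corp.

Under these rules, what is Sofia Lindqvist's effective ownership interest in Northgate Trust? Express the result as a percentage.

By parent–child attribution (R3), Sofia Lindqvist is treated as also owning Elif Lindqvist's interest in Crosswind Pharma AG, giving 43% + 57% = 100%.
By parent–child attribution (R3), Sofia Lindqvist is treated as owning Elif Lindqvist's 28% interest in Halcyon Holdings Ltd.
Chain via Crosswind Pharma AG → Meridian Mining NL (R2): 100% × 67% × 53% = 35.51% of Northgate Trust.
Chain via Halcyon Holdings Ltd → Redpoint Industries Corp. (R2): 28% × 27% × 29% = 2.1924% of Northgate Trust.
Aggregating (R1): 35.51% + 2.1924% = 37.7024%.

37.7024%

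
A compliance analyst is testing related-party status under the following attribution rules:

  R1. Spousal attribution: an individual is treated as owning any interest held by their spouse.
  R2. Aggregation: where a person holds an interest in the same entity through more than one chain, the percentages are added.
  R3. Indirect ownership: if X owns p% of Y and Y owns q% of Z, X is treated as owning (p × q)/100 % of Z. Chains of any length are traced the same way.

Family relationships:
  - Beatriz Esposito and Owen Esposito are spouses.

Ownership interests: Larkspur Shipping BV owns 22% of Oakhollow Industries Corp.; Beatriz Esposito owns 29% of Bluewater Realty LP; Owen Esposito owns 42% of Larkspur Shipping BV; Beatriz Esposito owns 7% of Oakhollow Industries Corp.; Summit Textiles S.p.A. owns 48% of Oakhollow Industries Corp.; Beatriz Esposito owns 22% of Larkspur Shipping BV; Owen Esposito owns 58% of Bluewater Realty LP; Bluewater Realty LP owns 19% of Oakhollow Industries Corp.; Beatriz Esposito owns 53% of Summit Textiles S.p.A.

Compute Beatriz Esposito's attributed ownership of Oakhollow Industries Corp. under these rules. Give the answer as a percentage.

63.05%

By spousal attribution (R1), Beatriz Esposito is treated as also owning Owen Esposito's interest in Bluewater Realty LP, giving 29% + 58% = 87%.
By spousal attribution (R1), Beatriz Esposito is treated as also owning Owen Esposito's interest in Larkspur Shipping BV, giving 22% + 42% = 64%.
Chain via Bluewater Realty LP (R3): 87% × 19% = 16.53% of Oakhollow Industries Corp.
Chain via Larkspur Shipping BV (R3): 64% × 22% = 14.08% of Oakhollow Industries Corp.
Chain via Summit Textiles S.p.A. (R3): 53% × 48% = 25.44% of Oakhollow Industries Corp.
Direct interest in Oakhollow Industries Corp: 7%.
Aggregating (R2): 16.53% + 14.08% + 25.44% + 7% = 63.05%.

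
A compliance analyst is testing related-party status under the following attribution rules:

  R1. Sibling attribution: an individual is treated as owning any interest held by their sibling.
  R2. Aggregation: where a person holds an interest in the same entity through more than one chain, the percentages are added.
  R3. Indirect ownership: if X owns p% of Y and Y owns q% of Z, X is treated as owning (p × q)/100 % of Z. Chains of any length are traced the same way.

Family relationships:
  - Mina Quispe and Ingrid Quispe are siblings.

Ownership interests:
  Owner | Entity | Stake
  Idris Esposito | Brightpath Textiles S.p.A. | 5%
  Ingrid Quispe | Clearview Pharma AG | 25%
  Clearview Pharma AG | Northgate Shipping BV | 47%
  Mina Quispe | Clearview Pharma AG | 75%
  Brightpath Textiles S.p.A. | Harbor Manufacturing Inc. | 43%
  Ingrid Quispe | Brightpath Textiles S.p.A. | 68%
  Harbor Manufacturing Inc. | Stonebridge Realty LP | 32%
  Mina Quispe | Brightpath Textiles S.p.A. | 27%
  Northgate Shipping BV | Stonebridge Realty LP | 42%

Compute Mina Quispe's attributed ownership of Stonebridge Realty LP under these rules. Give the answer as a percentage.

32.812%

By sibling attribution (R1), Mina Quispe is treated as also owning Ingrid Quispe's interest in Brightpath Textiles S.p.A, giving 27% + 68% = 95%.
By sibling attribution (R1), Mina Quispe is treated as also owning Ingrid Quispe's interest in Clearview Pharma AG, giving 75% + 25% = 100%.
Chain via Brightpath Textiles S.p.A. → Harbor Manufacturing Inc. (R3): 95% × 43% × 32% = 13.072% of Stonebridge Realty LP.
Chain via Clearview Pharma AG → Northgate Shipping BV (R3): 100% × 47% × 42% = 19.74% of Stonebridge Realty LP.
Aggregating (R2): 13.072% + 19.74% = 32.812%.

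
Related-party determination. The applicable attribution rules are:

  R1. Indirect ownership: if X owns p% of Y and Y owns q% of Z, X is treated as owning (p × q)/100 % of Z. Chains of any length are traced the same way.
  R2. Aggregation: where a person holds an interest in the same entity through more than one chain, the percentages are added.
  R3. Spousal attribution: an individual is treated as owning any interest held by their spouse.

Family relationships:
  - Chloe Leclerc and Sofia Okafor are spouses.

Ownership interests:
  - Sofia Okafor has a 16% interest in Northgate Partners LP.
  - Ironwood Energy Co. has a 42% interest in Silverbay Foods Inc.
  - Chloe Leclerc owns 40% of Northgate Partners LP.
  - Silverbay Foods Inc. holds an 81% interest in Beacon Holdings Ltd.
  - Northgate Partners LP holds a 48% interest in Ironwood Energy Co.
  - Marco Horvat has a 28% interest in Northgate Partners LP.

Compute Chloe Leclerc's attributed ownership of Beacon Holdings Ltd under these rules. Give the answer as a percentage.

9.144576%

By spousal attribution (R3), Chloe Leclerc is treated as also owning Sofia Okafor's interest in Northgate Partners LP, giving 40% + 16% = 56%.
Chain via Northgate Partners LP → Ironwood Energy Co. → Silverbay Foods Inc. (R1): 56% × 48% × 42% × 81% = 9.144576% of Beacon Holdings Ltd.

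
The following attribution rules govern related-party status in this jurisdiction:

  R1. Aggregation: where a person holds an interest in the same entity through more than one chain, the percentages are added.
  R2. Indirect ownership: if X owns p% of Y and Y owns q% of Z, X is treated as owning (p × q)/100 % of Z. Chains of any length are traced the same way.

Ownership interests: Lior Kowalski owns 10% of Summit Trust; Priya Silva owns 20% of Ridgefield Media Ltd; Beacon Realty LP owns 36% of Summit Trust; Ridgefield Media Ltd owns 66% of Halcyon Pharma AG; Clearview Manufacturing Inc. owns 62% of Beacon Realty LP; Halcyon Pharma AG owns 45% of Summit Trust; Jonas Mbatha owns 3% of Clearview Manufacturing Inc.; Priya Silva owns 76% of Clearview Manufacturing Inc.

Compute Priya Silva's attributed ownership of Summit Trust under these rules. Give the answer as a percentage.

Chain via Clearview Manufacturing Inc. → Beacon Realty LP (R2): 76% × 62% × 36% = 16.9632% of Summit Trust.
Chain via Ridgefield Media Ltd → Halcyon Pharma AG (R2): 20% × 66% × 45% = 5.94% of Summit Trust.
Aggregating (R1): 16.9632% + 5.94% = 22.9032%.

22.9032%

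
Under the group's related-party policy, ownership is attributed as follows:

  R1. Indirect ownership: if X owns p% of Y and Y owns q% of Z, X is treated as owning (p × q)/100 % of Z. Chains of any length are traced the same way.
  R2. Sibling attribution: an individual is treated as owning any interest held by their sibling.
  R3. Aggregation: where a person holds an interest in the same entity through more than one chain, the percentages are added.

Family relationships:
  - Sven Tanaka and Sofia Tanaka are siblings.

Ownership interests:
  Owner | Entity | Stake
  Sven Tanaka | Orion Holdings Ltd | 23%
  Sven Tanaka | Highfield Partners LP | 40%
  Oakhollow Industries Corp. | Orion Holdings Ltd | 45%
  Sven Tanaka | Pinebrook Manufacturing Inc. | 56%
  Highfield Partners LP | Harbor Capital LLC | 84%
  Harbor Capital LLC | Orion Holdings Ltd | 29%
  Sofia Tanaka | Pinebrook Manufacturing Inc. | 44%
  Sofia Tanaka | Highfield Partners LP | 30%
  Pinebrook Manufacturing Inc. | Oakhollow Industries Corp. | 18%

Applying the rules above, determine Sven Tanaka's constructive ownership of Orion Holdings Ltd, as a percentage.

By sibling attribution (R2), Sven Tanaka is treated as also owning Sofia Tanaka's interest in Pinebrook Manufacturing Inc, giving 56% + 44% = 100%.
By sibling attribution (R2), Sven Tanaka is treated as also owning Sofia Tanaka's interest in Highfield Partners LP, giving 40% + 30% = 70%.
Chain via Pinebrook Manufacturing Inc. → Oakhollow Industries Corp. (R1): 100% × 18% × 45% = 8.1% of Orion Holdings Ltd.
Chain via Highfield Partners LP → Harbor Capital LLC (R1): 70% × 84% × 29% = 17.052% of Orion Holdings Ltd.
Direct interest in Orion Holdings Ltd: 23%.
Aggregating (R3): 8.1% + 17.052% + 23% = 48.152%.

48.152%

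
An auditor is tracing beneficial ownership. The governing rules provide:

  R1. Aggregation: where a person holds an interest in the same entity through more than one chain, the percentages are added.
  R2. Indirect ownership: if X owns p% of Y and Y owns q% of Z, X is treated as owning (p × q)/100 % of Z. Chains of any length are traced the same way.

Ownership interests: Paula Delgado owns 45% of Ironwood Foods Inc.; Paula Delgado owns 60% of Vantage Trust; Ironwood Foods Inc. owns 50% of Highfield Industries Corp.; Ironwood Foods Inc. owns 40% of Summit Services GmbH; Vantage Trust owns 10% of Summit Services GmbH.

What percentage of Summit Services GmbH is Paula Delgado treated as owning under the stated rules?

Chain via Ironwood Foods Inc. (R2): 45% × 40% = 18% of Summit Services GmbH.
Chain via Vantage Trust (R2): 60% × 10% = 6% of Summit Services GmbH.
Aggregating (R1): 18% + 6% = 24%.

24%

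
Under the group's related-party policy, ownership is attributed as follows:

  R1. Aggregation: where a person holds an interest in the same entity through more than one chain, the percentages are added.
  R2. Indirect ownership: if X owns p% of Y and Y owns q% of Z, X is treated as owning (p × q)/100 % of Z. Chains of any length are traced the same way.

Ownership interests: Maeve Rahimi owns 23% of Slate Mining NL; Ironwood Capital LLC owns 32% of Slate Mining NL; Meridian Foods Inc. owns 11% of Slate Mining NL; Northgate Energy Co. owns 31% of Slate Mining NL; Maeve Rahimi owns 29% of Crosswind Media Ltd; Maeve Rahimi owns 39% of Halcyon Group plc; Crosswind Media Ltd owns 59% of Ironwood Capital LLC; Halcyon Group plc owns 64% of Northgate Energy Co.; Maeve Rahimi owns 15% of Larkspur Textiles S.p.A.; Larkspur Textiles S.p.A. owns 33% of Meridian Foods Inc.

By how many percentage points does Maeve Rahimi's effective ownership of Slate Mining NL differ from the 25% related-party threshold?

11.7573

Chain via Crosswind Media Ltd → Ironwood Capital LLC (R2): 29% × 59% × 32% = 5.4752% of Slate Mining NL.
Chain via Larkspur Textiles S.p.A. → Meridian Foods Inc. (R2): 15% × 33% × 11% = 0.5445% of Slate Mining NL.
Chain via Halcyon Group plc → Northgate Energy Co. (R2): 39% × 64% × 31% = 7.7376% of Slate Mining NL.
Direct interest in Slate Mining NL: 23%.
Aggregating (R1): 5.4752% + 0.5445% + 7.7376% + 23% = 36.7573%.
36.7573% exceeds the 25% threshold by 11.7573 percentage points.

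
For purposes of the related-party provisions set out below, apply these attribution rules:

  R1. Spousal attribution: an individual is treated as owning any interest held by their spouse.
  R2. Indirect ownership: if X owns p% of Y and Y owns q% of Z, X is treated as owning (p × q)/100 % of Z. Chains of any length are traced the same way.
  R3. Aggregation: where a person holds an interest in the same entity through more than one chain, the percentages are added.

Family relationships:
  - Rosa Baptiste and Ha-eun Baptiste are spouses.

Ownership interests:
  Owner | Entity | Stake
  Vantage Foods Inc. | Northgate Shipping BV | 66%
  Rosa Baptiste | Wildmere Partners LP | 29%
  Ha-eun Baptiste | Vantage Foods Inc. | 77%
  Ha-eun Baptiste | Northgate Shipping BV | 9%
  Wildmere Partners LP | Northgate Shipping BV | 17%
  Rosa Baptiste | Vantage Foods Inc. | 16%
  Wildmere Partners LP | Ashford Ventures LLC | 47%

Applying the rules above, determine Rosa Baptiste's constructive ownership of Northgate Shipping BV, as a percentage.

By spousal attribution (R1), Rosa Baptiste is treated as also owning Ha-eun Baptiste's interest in Vantage Foods Inc, giving 16% + 77% = 93%.
By spousal attribution (R1), Rosa Baptiste is treated as owning Ha-eun Baptiste's 9% interest in Northgate Shipping BV.
Chain via Vantage Foods Inc. (R2): 93% × 66% = 61.38% of Northgate Shipping BV.
Chain via Wildmere Partners LP (R2): 29% × 17% = 4.93% of Northgate Shipping BV.
Direct interest in Northgate Shipping BV: 9%.
Aggregating (R3): 61.38% + 4.93% + 9% = 75.31%.

75.31%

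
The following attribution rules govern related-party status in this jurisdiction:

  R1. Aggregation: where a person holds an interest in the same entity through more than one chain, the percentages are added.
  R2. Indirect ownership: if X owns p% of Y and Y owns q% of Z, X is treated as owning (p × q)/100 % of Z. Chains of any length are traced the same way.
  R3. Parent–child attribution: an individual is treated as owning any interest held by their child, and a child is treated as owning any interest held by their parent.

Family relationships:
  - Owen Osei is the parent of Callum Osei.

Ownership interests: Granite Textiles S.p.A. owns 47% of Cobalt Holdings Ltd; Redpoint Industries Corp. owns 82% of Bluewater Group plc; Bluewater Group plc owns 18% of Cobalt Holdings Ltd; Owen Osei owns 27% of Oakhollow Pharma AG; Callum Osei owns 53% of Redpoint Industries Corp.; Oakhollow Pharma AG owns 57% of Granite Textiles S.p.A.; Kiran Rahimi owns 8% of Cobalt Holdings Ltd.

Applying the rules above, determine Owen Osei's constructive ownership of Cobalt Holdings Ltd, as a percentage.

By parent–child attribution (R3), Owen Osei is treated as owning Callum Osei's 53% interest in Redpoint Industries Corp.
Chain via Oakhollow Pharma AG → Granite Textiles S.p.A. (R2): 27% × 57% × 47% = 7.2333% of Cobalt Holdings Ltd.
Chain via Redpoint Industries Corp. → Bluewater Group plc (R2): 53% × 82% × 18% = 7.8228% of Cobalt Holdings Ltd.
Aggregating (R1): 7.2333% + 7.8228% = 15.0561%.

15.0561%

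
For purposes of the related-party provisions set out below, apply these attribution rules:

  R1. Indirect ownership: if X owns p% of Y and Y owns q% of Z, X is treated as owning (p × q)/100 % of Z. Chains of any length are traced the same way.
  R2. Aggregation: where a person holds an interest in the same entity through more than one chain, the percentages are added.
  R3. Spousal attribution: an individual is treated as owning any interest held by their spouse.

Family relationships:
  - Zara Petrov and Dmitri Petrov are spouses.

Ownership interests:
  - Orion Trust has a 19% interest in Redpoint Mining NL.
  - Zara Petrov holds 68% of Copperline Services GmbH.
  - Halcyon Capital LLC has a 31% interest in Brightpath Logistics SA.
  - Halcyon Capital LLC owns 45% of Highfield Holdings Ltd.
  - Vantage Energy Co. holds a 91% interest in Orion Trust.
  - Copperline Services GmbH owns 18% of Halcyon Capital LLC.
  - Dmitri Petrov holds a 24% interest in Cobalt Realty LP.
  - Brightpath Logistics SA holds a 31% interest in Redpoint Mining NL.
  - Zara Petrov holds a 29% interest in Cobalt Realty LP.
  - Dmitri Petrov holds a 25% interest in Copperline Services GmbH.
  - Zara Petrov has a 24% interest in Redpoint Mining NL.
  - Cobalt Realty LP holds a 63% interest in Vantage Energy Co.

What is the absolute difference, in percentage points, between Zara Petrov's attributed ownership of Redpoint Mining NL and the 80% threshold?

48.618155

By spousal attribution (R3), Zara Petrov is treated as also owning Dmitri Petrov's interest in Cobalt Realty LP, giving 29% + 24% = 53%.
By spousal attribution (R3), Zara Petrov is treated as also owning Dmitri Petrov's interest in Copperline Services GmbH, giving 68% + 25% = 93%.
Chain via Cobalt Realty LP → Vantage Energy Co. → Orion Trust (R1): 53% × 63% × 91% × 19% = 5.773131% of Redpoint Mining NL.
Chain via Copperline Services GmbH → Halcyon Capital LLC → Brightpath Logistics SA (R1): 93% × 18% × 31% × 31% = 1.608714% of Redpoint Mining NL.
Direct interest in Redpoint Mining NL: 24%.
Aggregating (R2): 5.773131% + 1.608714% + 24% = 31.381845%.
31.381845% falls short of the 80% threshold by 48.618155 percentage points.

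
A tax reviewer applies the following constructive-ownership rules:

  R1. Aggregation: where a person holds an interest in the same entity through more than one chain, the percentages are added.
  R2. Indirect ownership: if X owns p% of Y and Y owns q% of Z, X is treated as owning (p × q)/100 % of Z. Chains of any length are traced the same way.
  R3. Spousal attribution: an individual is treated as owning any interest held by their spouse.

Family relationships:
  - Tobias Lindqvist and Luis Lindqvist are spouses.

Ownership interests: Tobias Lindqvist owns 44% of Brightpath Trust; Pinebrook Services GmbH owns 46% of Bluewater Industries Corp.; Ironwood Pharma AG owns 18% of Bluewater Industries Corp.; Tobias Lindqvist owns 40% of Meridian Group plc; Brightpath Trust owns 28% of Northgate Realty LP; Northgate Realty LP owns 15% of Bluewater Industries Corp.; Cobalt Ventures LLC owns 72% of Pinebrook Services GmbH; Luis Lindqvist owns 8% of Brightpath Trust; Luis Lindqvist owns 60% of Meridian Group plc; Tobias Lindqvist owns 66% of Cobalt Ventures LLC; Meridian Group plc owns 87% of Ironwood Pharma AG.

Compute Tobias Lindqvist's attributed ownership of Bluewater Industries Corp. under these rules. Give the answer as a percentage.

39.7032%

By spousal attribution (R3), Tobias Lindqvist is treated as also owning Luis Lindqvist's interest in Meridian Group plc, giving 40% + 60% = 100%.
By spousal attribution (R3), Tobias Lindqvist is treated as also owning Luis Lindqvist's interest in Brightpath Trust, giving 44% + 8% = 52%.
Chain via Meridian Group plc → Ironwood Pharma AG (R2): 100% × 87% × 18% = 15.66% of Bluewater Industries Corp.
Chain via Cobalt Ventures LLC → Pinebrook Services GmbH (R2): 66% × 72% × 46% = 21.8592% of Bluewater Industries Corp.
Chain via Brightpath Trust → Northgate Realty LP (R2): 52% × 28% × 15% = 2.184% of Bluewater Industries Corp.
Aggregating (R1): 15.66% + 21.8592% + 2.184% = 39.7032%.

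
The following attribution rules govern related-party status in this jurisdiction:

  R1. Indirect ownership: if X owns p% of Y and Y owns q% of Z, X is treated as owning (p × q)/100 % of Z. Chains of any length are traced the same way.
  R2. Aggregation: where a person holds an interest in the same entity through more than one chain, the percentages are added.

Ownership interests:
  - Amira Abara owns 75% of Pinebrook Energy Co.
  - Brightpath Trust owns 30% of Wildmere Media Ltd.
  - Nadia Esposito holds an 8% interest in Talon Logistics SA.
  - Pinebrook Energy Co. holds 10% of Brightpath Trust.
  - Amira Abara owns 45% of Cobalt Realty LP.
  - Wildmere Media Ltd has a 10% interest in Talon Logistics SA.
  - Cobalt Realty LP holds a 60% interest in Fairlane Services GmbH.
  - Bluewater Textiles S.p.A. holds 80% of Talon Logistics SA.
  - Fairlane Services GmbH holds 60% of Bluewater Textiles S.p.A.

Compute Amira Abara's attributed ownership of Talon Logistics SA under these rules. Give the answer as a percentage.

Chain via Cobalt Realty LP → Fairlane Services GmbH → Bluewater Textiles S.p.A. (R1): 45% × 60% × 60% × 80% = 12.96% of Talon Logistics SA.
Chain via Pinebrook Energy Co. → Brightpath Trust → Wildmere Media Ltd (R1): 75% × 10% × 30% × 10% = 0.225% of Talon Logistics SA.
Aggregating (R2): 12.96% + 0.225% = 13.185%.

13.185%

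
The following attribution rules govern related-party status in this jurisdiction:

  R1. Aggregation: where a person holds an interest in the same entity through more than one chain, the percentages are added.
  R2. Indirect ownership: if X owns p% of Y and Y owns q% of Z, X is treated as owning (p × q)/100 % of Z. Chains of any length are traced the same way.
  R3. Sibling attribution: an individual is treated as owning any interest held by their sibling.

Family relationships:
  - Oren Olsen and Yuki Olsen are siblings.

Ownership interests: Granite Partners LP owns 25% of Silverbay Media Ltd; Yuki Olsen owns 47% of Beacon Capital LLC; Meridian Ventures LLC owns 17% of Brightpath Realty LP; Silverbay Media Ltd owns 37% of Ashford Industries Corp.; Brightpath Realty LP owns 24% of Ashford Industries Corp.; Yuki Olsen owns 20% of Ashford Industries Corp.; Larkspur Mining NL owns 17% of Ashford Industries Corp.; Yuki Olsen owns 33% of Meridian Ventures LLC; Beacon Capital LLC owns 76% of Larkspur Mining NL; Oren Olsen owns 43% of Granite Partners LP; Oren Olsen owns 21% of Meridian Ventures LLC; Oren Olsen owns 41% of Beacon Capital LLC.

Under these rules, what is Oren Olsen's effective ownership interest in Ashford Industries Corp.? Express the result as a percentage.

By sibling attribution (R3), Oren Olsen is treated as also owning Yuki Olsen's interest in Beacon Capital LLC, giving 41% + 47% = 88%.
By sibling attribution (R3), Oren Olsen is treated as also owning Yuki Olsen's interest in Meridian Ventures LLC, giving 21% + 33% = 54%.
By sibling attribution (R3), Oren Olsen is treated as owning Yuki Olsen's 20% interest in Ashford Industries Corp.
Chain via Beacon Capital LLC → Larkspur Mining NL (R2): 88% × 76% × 17% = 11.3696% of Ashford Industries Corp.
Chain via Meridian Ventures LLC → Brightpath Realty LP (R2): 54% × 17% × 24% = 2.2032% of Ashford Industries Corp.
Chain via Granite Partners LP → Silverbay Media Ltd (R2): 43% × 25% × 37% = 3.9775% of Ashford Industries Corp.
Direct interest in Ashford Industries Corp: 20%.
Aggregating (R1): 11.3696% + 2.2032% + 3.9775% + 20% = 37.5503%.

37.5503%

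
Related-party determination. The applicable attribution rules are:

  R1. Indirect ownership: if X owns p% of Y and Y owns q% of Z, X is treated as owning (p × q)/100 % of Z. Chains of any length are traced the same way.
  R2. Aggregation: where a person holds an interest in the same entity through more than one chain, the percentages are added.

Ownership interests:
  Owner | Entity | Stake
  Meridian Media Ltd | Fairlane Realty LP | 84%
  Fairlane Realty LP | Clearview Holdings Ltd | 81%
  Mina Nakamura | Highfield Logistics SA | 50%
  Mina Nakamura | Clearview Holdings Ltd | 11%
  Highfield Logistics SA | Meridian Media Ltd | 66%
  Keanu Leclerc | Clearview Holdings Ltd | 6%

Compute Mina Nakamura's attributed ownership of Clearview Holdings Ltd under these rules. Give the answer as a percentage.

Chain via Highfield Logistics SA → Meridian Media Ltd → Fairlane Realty LP (R1): 50% × 66% × 84% × 81% = 22.4532% of Clearview Holdings Ltd.
Direct interest in Clearview Holdings Ltd: 11%.
Aggregating (R2): 22.4532% + 11% = 33.4532%.

33.4532%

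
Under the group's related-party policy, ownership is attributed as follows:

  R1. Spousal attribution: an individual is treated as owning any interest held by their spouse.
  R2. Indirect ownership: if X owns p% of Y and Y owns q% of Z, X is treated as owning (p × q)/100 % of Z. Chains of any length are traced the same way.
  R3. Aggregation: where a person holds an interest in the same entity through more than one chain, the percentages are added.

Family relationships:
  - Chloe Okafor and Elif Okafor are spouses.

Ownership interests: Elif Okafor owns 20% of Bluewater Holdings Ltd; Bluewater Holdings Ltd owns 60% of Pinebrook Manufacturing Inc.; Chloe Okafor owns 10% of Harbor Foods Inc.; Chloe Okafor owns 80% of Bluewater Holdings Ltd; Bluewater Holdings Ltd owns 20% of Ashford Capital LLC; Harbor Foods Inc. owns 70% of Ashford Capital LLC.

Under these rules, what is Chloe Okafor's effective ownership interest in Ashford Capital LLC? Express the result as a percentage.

27%

By spousal attribution (R1), Chloe Okafor is treated as also owning Elif Okafor's interest in Bluewater Holdings Ltd, giving 80% + 20% = 100%.
Chain via Bluewater Holdings Ltd (R2): 100% × 20% = 20% of Ashford Capital LLC.
Chain via Harbor Foods Inc. (R2): 10% × 70% = 7% of Ashford Capital LLC.
Aggregating (R3): 20% + 7% = 27%.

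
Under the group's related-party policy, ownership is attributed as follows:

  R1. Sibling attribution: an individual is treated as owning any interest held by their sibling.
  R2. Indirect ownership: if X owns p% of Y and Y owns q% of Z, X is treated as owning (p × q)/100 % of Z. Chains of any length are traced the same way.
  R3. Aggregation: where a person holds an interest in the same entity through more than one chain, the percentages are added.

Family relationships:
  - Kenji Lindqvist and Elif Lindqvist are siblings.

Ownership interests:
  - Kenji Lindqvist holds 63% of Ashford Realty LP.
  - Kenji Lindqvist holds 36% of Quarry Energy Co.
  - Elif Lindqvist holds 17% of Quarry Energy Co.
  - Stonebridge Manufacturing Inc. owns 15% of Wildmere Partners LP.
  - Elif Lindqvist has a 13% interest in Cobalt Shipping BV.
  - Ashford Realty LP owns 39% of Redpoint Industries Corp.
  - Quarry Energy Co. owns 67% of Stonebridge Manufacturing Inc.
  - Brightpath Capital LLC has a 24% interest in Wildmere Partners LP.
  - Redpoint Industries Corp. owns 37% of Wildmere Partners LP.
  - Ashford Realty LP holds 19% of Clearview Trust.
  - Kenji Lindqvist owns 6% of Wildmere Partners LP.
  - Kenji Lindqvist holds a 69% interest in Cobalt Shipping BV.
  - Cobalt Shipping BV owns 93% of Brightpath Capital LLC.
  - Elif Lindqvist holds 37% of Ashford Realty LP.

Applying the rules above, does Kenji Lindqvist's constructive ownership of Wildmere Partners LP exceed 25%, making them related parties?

Yes

By sibling attribution (R1), Kenji Lindqvist is treated as also owning Elif Lindqvist's interest in Cobalt Shipping BV, giving 69% + 13% = 82%.
By sibling attribution (R1), Kenji Lindqvist is treated as also owning Elif Lindqvist's interest in Quarry Energy Co, giving 36% + 17% = 53%.
By sibling attribution (R1), Kenji Lindqvist is treated as also owning Elif Lindqvist's interest in Ashford Realty LP, giving 63% + 37% = 100%.
Chain via Cobalt Shipping BV → Brightpath Capital LLC (R2): 82% × 93% × 24% = 18.3024% of Wildmere Partners LP.
Chain via Quarry Energy Co. → Stonebridge Manufacturing Inc. (R2): 53% × 67% × 15% = 5.3265% of Wildmere Partners LP.
Chain via Ashford Realty LP → Redpoint Industries Corp. (R2): 100% × 39% × 37% = 14.43% of Wildmere Partners LP.
Direct interest in Wildmere Partners LP: 6%.
Aggregating (R3): 18.3024% + 5.3265% + 14.43% + 6% = 44.0589%.
44.0589% exceeds the 25% threshold, so Kenji is a related party to Wildmere Partners LP.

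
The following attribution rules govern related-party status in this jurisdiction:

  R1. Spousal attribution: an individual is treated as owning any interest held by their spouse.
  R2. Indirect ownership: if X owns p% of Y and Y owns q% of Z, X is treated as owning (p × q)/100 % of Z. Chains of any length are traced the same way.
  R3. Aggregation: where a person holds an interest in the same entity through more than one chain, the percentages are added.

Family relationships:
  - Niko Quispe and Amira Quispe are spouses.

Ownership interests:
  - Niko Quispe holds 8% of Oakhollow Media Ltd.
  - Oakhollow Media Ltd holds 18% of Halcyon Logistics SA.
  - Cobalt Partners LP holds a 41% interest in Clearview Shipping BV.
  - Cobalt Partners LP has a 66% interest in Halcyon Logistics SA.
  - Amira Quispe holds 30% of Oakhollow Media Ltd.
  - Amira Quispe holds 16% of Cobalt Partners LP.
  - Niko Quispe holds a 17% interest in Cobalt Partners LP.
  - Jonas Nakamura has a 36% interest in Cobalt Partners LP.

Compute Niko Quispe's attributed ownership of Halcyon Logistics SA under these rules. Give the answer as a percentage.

28.62%

By spousal attribution (R1), Niko Quispe is treated as also owning Amira Quispe's interest in Cobalt Partners LP, giving 17% + 16% = 33%.
By spousal attribution (R1), Niko Quispe is treated as also owning Amira Quispe's interest in Oakhollow Media Ltd, giving 8% + 30% = 38%.
Chain via Cobalt Partners LP (R2): 33% × 66% = 21.78% of Halcyon Logistics SA.
Chain via Oakhollow Media Ltd (R2): 38% × 18% = 6.84% of Halcyon Logistics SA.
Aggregating (R3): 21.78% + 6.84% = 28.62%.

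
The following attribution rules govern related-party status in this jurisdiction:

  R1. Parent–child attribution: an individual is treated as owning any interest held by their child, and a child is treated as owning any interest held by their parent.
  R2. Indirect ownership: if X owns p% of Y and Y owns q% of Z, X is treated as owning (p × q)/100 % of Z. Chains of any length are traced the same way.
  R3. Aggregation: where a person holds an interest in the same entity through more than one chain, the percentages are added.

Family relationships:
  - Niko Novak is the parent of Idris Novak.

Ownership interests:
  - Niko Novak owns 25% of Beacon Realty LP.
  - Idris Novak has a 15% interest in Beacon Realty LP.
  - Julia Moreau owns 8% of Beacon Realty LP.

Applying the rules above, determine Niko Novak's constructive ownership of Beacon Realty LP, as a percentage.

By parent–child attribution (R1), Niko Novak is treated as also owning Idris Novak's interest in Beacon Realty LP, giving 25% + 15% = 40%.
Direct interest in Beacon Realty LP: 40%.

40%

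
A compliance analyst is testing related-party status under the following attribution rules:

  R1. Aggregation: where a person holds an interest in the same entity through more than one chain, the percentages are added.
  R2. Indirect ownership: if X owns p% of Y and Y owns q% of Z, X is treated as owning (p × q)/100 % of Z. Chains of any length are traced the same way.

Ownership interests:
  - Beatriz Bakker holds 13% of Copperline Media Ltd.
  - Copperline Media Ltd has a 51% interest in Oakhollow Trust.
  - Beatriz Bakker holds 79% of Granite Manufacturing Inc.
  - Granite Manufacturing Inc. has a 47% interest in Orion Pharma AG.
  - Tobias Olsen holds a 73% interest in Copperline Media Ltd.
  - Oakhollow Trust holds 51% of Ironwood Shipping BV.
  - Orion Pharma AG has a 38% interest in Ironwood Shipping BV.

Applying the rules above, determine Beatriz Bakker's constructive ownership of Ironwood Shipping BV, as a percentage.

17.4907%

Chain via Copperline Media Ltd → Oakhollow Trust (R2): 13% × 51% × 51% = 3.3813% of Ironwood Shipping BV.
Chain via Granite Manufacturing Inc. → Orion Pharma AG (R2): 79% × 47% × 38% = 14.1094% of Ironwood Shipping BV.
Aggregating (R1): 3.3813% + 14.1094% = 17.4907%.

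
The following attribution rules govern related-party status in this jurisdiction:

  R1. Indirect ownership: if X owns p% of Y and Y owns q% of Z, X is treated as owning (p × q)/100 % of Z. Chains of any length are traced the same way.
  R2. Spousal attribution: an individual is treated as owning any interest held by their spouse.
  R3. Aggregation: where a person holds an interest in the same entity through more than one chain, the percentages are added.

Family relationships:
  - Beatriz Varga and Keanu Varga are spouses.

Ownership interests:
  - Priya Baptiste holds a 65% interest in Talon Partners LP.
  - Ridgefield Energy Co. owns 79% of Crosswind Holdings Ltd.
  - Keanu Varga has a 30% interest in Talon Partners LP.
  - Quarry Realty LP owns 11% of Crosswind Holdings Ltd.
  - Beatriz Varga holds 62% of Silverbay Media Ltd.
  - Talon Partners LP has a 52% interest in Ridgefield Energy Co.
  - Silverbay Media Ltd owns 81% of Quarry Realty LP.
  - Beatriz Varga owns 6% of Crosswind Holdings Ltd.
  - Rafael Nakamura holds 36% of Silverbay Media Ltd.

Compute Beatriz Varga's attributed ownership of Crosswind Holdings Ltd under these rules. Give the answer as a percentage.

By spousal attribution (R2), Beatriz Varga is treated as owning Keanu Varga's 30% interest in Talon Partners LP.
Chain via Silverbay Media Ltd → Quarry Realty LP (R1): 62% × 81% × 11% = 5.5242% of Crosswind Holdings Ltd.
Direct interest in Crosswind Holdings Ltd: 6%.
Chain via Talon Partners LP → Ridgefield Energy Co. (R1): 30% × 52% × 79% = 12.324% of Crosswind Holdings Ltd.
Aggregating (R3): 5.5242% + 6% + 12.324% = 23.8482%.

23.8482%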